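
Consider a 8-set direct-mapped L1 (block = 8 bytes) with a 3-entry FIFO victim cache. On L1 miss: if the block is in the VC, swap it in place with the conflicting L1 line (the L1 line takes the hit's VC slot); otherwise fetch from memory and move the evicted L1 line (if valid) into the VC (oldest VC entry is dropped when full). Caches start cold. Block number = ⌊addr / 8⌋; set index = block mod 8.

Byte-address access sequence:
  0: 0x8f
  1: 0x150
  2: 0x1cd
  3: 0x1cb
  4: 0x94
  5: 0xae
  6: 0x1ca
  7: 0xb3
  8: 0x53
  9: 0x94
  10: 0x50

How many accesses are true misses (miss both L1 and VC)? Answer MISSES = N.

  [0] addr=0x8f blk=17 s=1: MISS | VC []
  [1] addr=0x150 blk=42 s=2: MISS | VC []
  [2] addr=0x1cd blk=57 s=1: MISS | VC [17]
  [3] addr=0x1cb blk=57 s=1: L1-HIT | VC [17]
  [4] addr=0x94 blk=18 s=2: MISS | VC [17, 42]
  [5] addr=0xae blk=21 s=5: MISS | VC [17, 42]
  [6] addr=0x1ca blk=57 s=1: L1-HIT | VC [17, 42]
  [7] addr=0xb3 blk=22 s=6: MISS | VC [17, 42]
  [8] addr=0x53 blk=10 s=2: MISS | VC [17, 42, 18]
  [9] addr=0x94 blk=18 s=2: VC-HIT | VC [17, 42, 10]
  [10] addr=0x50 blk=10 s=2: VC-HIT | VC [17, 42, 18]

MISSES = 7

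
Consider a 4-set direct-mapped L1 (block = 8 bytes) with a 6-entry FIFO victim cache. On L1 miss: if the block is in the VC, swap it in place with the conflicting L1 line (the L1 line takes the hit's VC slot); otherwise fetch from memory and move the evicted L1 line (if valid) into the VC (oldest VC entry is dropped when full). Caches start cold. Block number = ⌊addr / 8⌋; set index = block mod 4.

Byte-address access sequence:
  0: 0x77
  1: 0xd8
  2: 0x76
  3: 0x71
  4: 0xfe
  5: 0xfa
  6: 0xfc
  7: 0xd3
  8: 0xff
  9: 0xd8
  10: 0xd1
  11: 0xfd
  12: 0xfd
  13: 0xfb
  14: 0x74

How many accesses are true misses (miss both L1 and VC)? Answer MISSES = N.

#0 0x77→b14/s2 MISS; vc=[]
#1 0xd8→b27/s3 MISS; vc=[]
#2 0x76→b14/s2 L1-HIT; vc=[]
#3 0x71→b14/s2 L1-HIT; vc=[]
#4 0xfe→b31/s3 MISS; vc=[27]
#5 0xfa→b31/s3 L1-HIT; vc=[27]
#6 0xfc→b31/s3 L1-HIT; vc=[27]
#7 0xd3→b26/s2 MISS; vc=[27,14]
#8 0xff→b31/s3 L1-HIT; vc=[27,14]
#9 0xd8→b27/s3 VC-HIT; vc=[31,14]
#10 0xd1→b26/s2 L1-HIT; vc=[31,14]
#11 0xfd→b31/s3 VC-HIT; vc=[27,14]
#12 0xfd→b31/s3 L1-HIT; vc=[27,14]
#13 0xfb→b31/s3 L1-HIT; vc=[27,14]
#14 0x74→b14/s2 VC-HIT; vc=[27,26]

MISSES = 4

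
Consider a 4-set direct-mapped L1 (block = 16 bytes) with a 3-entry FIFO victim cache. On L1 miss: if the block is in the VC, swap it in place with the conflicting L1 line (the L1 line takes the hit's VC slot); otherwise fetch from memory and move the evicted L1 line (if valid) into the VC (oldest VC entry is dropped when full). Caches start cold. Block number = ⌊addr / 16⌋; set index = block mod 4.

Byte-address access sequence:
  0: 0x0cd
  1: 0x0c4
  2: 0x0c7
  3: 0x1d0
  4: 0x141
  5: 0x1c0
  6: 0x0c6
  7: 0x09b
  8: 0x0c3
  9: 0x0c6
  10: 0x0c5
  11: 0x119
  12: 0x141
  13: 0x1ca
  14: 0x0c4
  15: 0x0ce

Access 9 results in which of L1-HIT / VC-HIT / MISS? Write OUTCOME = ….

0: 0xcd (blk 12, set 0) → MISS  vc=[]
1: 0xc4 (blk 12, set 0) → L1-HIT  vc=[]
2: 0xc7 (blk 12, set 0) → L1-HIT  vc=[]
3: 0x1d0 (blk 29, set 1) → MISS  vc=[]
4: 0x141 (blk 20, set 0) → MISS  vc=[12]
5: 0x1c0 (blk 28, set 0) → MISS  vc=[12, 20]
6: 0xc6 (blk 12, set 0) → VC-HIT  vc=[28, 20]
7: 0x9b (blk 9, set 1) → MISS  vc=[28, 20, 29]
8: 0xc3 (blk 12, set 0) → L1-HIT  vc=[28, 20, 29]
9: 0xc6 (blk 12, set 0) → L1-HIT  vc=[28, 20, 29]
10: 0xc5 (blk 12, set 0) → L1-HIT  vc=[28, 20, 29]
11: 0x119 (blk 17, set 1) → MISS  vc=[20, 29, 9]
12: 0x141 (blk 20, set 0) → VC-HIT  vc=[12, 29, 9]
13: 0x1ca (blk 28, set 0) → MISS  vc=[29, 9, 20]
14: 0xc4 (blk 12, set 0) → MISS  vc=[9, 20, 28]
15: 0xce (blk 12, set 0) → L1-HIT  vc=[9, 20, 28]

OUTCOME = L1-HIT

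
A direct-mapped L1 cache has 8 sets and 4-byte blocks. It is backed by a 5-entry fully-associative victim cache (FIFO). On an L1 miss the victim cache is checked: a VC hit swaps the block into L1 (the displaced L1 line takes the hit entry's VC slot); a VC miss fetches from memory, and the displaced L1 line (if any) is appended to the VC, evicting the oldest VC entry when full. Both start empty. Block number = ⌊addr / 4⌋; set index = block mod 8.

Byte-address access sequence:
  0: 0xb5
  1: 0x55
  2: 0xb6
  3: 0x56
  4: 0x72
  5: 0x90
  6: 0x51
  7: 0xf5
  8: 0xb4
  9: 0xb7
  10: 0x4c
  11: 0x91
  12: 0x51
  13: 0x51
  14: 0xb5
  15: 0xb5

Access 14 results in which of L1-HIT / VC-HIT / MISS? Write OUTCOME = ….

#0 0xb5→b45/s5 MISS; vc=[]
#1 0x55→b21/s5 MISS; vc=[45]
#2 0xb6→b45/s5 VC-HIT; vc=[21]
#3 0x56→b21/s5 VC-HIT; vc=[45]
#4 0x72→b28/s4 MISS; vc=[45]
#5 0x90→b36/s4 MISS; vc=[45,28]
#6 0x51→b20/s4 MISS; vc=[45,28,36]
#7 0xf5→b61/s5 MISS; vc=[45,28,36,21]
#8 0xb4→b45/s5 VC-HIT; vc=[61,28,36,21]
#9 0xb7→b45/s5 L1-HIT; vc=[61,28,36,21]
#10 0x4c→b19/s3 MISS; vc=[61,28,36,21]
#11 0x91→b36/s4 VC-HIT; vc=[61,28,20,21]
#12 0x51→b20/s4 VC-HIT; vc=[61,28,36,21]
#13 0x51→b20/s4 L1-HIT; vc=[61,28,36,21]
#14 0xb5→b45/s5 L1-HIT; vc=[61,28,36,21]
#15 0xb5→b45/s5 L1-HIT; vc=[61,28,36,21]

OUTCOME = L1-HIT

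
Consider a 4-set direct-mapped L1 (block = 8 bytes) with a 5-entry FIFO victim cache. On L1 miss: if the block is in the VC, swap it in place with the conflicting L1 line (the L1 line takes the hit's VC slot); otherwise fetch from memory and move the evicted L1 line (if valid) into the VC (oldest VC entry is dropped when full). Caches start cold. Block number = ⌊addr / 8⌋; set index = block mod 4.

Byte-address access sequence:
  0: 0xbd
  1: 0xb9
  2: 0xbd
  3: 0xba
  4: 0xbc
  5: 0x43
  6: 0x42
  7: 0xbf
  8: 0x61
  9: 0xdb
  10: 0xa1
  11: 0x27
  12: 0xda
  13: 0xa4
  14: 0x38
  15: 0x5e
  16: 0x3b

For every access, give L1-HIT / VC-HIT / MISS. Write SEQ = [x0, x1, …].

  [0] addr=0xbd blk=23 s=3: MISS | VC []
  [1] addr=0xb9 blk=23 s=3: L1-HIT | VC []
  [2] addr=0xbd blk=23 s=3: L1-HIT | VC []
  [3] addr=0xba blk=23 s=3: L1-HIT | VC []
  [4] addr=0xbc blk=23 s=3: L1-HIT | VC []
  [5] addr=0x43 blk=8 s=0: MISS | VC []
  [6] addr=0x42 blk=8 s=0: L1-HIT | VC []
  [7] addr=0xbf blk=23 s=3: L1-HIT | VC []
  [8] addr=0x61 blk=12 s=0: MISS | VC [8]
  [9] addr=0xdb blk=27 s=3: MISS | VC [8, 23]
  [10] addr=0xa1 blk=20 s=0: MISS | VC [8, 23, 12]
  [11] addr=0x27 blk=4 s=0: MISS | VC [8, 23, 12, 20]
  [12] addr=0xda blk=27 s=3: L1-HIT | VC [8, 23, 12, 20]
  [13] addr=0xa4 blk=20 s=0: VC-HIT | VC [8, 23, 12, 4]
  [14] addr=0x38 blk=7 s=3: MISS | VC [8, 23, 12, 4, 27]
  [15] addr=0x5e blk=11 s=3: MISS | VC [23, 12, 4, 27, 7]
  [16] addr=0x3b blk=7 s=3: VC-HIT | VC [23, 12, 4, 27, 11]

SEQ = [MISS, L1-HIT, L1-HIT, L1-HIT, L1-HIT, MISS, L1-HIT, L1-HIT, MISS, MISS, MISS, MISS, L1-HIT, VC-HIT, MISS, MISS, VC-HIT]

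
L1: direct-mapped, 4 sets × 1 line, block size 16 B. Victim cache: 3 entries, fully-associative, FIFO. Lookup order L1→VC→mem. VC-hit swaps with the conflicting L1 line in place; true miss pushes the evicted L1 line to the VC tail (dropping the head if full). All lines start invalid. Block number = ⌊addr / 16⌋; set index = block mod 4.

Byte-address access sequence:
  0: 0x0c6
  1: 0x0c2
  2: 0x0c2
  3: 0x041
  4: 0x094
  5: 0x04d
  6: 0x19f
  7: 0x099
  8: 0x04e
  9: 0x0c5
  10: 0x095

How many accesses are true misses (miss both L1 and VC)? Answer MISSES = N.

  [0] addr=0xc6 blk=12 s=0: MISS | VC []
  [1] addr=0xc2 blk=12 s=0: L1-HIT | VC []
  [2] addr=0xc2 blk=12 s=0: L1-HIT | VC []
  [3] addr=0x41 blk=4 s=0: MISS | VC [12]
  [4] addr=0x94 blk=9 s=1: MISS | VC [12]
  [5] addr=0x4d blk=4 s=0: L1-HIT | VC [12]
  [6] addr=0x19f blk=25 s=1: MISS | VC [12, 9]
  [7] addr=0x99 blk=9 s=1: VC-HIT | VC [12, 25]
  [8] addr=0x4e blk=4 s=0: L1-HIT | VC [12, 25]
  [9] addr=0xc5 blk=12 s=0: VC-HIT | VC [4, 25]
  [10] addr=0x95 blk=9 s=1: L1-HIT | VC [4, 25]

MISSES = 4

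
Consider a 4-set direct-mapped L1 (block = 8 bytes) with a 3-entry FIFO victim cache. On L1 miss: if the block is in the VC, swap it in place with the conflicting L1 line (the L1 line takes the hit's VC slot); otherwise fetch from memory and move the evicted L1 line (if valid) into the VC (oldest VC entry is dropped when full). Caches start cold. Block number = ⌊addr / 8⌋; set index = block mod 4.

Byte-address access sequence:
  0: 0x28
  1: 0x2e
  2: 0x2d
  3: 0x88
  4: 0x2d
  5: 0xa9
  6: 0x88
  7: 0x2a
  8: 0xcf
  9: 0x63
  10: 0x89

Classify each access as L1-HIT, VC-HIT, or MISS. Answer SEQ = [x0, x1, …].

  [0] addr=0x28 blk=5 s=1: MISS | VC []
  [1] addr=0x2e blk=5 s=1: L1-HIT | VC []
  [2] addr=0x2d blk=5 s=1: L1-HIT | VC []
  [3] addr=0x88 blk=17 s=1: MISS | VC [5]
  [4] addr=0x2d blk=5 s=1: VC-HIT | VC [17]
  [5] addr=0xa9 blk=21 s=1: MISS | VC [17, 5]
  [6] addr=0x88 blk=17 s=1: VC-HIT | VC [21, 5]
  [7] addr=0x2a blk=5 s=1: VC-HIT | VC [21, 17]
  [8] addr=0xcf blk=25 s=1: MISS | VC [21, 17, 5]
  [9] addr=0x63 blk=12 s=0: MISS | VC [21, 17, 5]
  [10] addr=0x89 blk=17 s=1: VC-HIT | VC [21, 25, 5]

SEQ = [MISS, L1-HIT, L1-HIT, MISS, VC-HIT, MISS, VC-HIT, VC-HIT, MISS, MISS, VC-HIT]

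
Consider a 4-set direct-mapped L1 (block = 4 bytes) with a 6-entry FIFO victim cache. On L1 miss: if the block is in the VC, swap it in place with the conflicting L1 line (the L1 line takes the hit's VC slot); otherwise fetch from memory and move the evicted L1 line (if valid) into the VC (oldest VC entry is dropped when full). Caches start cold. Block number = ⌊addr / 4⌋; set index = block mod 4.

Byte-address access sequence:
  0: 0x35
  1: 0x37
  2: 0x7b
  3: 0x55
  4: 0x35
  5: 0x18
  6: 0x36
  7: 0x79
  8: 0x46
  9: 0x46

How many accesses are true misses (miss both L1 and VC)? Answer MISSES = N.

0: 0x35 (blk 13, set 1) → MISS  vc=[]
1: 0x37 (blk 13, set 1) → L1-HIT  vc=[]
2: 0x7b (blk 30, set 2) → MISS  vc=[]
3: 0x55 (blk 21, set 1) → MISS  vc=[13]
4: 0x35 (blk 13, set 1) → VC-HIT  vc=[21]
5: 0x18 (blk 6, set 2) → MISS  vc=[21, 30]
6: 0x36 (blk 13, set 1) → L1-HIT  vc=[21, 30]
7: 0x79 (blk 30, set 2) → VC-HIT  vc=[21, 6]
8: 0x46 (blk 17, set 1) → MISS  vc=[21, 6, 13]
9: 0x46 (blk 17, set 1) → L1-HIT  vc=[21, 6, 13]

MISSES = 5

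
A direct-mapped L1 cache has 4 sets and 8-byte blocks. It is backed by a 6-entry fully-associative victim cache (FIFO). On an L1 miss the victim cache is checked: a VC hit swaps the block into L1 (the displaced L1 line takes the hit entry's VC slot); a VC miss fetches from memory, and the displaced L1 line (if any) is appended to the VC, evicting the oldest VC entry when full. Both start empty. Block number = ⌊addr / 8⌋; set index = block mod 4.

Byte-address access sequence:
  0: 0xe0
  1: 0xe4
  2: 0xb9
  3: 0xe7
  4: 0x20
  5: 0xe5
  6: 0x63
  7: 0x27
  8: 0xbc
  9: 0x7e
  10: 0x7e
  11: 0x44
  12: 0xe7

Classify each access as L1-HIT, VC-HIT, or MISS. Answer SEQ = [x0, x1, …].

SEQ = [MISS, L1-HIT, MISS, L1-HIT, MISS, VC-HIT, MISS, VC-HIT, L1-HIT, MISS, L1-HIT, MISS, VC-HIT]

  [0] addr=0xe0 blk=28 s=0: MISS | VC []
  [1] addr=0xe4 blk=28 s=0: L1-HIT | VC []
  [2] addr=0xb9 blk=23 s=3: MISS | VC []
  [3] addr=0xe7 blk=28 s=0: L1-HIT | VC []
  [4] addr=0x20 blk=4 s=0: MISS | VC [28]
  [5] addr=0xe5 blk=28 s=0: VC-HIT | VC [4]
  [6] addr=0x63 blk=12 s=0: MISS | VC [4, 28]
  [7] addr=0x27 blk=4 s=0: VC-HIT | VC [12, 28]
  [8] addr=0xbc blk=23 s=3: L1-HIT | VC [12, 28]
  [9] addr=0x7e blk=15 s=3: MISS | VC [12, 28, 23]
  [10] addr=0x7e blk=15 s=3: L1-HIT | VC [12, 28, 23]
  [11] addr=0x44 blk=8 s=0: MISS | VC [12, 28, 23, 4]
  [12] addr=0xe7 blk=28 s=0: VC-HIT | VC [12, 8, 23, 4]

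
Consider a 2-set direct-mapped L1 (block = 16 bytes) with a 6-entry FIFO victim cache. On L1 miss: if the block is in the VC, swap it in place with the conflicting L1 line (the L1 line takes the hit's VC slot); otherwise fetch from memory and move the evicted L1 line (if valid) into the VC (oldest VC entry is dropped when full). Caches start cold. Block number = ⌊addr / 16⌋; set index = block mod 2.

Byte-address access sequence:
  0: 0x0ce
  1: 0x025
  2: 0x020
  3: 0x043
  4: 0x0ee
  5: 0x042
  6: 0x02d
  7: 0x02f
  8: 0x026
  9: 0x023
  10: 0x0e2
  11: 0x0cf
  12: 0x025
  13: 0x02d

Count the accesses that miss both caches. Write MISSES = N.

MISSES = 4

0: 0xce (blk 12, set 0) → MISS  vc=[]
1: 0x25 (blk 2, set 0) → MISS  vc=[12]
2: 0x20 (blk 2, set 0) → L1-HIT  vc=[12]
3: 0x43 (blk 4, set 0) → MISS  vc=[12, 2]
4: 0xee (blk 14, set 0) → MISS  vc=[12, 2, 4]
5: 0x42 (blk 4, set 0) → VC-HIT  vc=[12, 2, 14]
6: 0x2d (blk 2, set 0) → VC-HIT  vc=[12, 4, 14]
7: 0x2f (blk 2, set 0) → L1-HIT  vc=[12, 4, 14]
8: 0x26 (blk 2, set 0) → L1-HIT  vc=[12, 4, 14]
9: 0x23 (blk 2, set 0) → L1-HIT  vc=[12, 4, 14]
10: 0xe2 (blk 14, set 0) → VC-HIT  vc=[12, 4, 2]
11: 0xcf (blk 12, set 0) → VC-HIT  vc=[14, 4, 2]
12: 0x25 (blk 2, set 0) → VC-HIT  vc=[14, 4, 12]
13: 0x2d (blk 2, set 0) → L1-HIT  vc=[14, 4, 12]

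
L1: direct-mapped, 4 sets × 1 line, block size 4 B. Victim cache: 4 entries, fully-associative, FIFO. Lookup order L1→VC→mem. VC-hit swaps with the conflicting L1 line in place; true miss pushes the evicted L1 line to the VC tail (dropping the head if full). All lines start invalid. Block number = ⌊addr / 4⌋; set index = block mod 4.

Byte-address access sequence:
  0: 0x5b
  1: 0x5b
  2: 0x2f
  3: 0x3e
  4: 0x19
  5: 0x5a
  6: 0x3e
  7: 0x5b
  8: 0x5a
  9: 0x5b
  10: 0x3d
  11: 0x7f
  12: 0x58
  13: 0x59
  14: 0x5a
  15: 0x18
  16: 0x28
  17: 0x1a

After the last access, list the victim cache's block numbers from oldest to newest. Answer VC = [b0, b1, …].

VC = [11, 22, 15, 10]

0: 0x5b (blk 22, set 2) → MISS  vc=[]
1: 0x5b (blk 22, set 2) → L1-HIT  vc=[]
2: 0x2f (blk 11, set 3) → MISS  vc=[]
3: 0x3e (blk 15, set 3) → MISS  vc=[11]
4: 0x19 (blk 6, set 2) → MISS  vc=[11, 22]
5: 0x5a (blk 22, set 2) → VC-HIT  vc=[11, 6]
6: 0x3e (blk 15, set 3) → L1-HIT  vc=[11, 6]
7: 0x5b (blk 22, set 2) → L1-HIT  vc=[11, 6]
8: 0x5a (blk 22, set 2) → L1-HIT  vc=[11, 6]
9: 0x5b (blk 22, set 2) → L1-HIT  vc=[11, 6]
10: 0x3d (blk 15, set 3) → L1-HIT  vc=[11, 6]
11: 0x7f (blk 31, set 3) → MISS  vc=[11, 6, 15]
12: 0x58 (blk 22, set 2) → L1-HIT  vc=[11, 6, 15]
13: 0x59 (blk 22, set 2) → L1-HIT  vc=[11, 6, 15]
14: 0x5a (blk 22, set 2) → L1-HIT  vc=[11, 6, 15]
15: 0x18 (blk 6, set 2) → VC-HIT  vc=[11, 22, 15]
16: 0x28 (blk 10, set 2) → MISS  vc=[11, 22, 15, 6]
17: 0x1a (blk 6, set 2) → VC-HIT  vc=[11, 22, 15, 10]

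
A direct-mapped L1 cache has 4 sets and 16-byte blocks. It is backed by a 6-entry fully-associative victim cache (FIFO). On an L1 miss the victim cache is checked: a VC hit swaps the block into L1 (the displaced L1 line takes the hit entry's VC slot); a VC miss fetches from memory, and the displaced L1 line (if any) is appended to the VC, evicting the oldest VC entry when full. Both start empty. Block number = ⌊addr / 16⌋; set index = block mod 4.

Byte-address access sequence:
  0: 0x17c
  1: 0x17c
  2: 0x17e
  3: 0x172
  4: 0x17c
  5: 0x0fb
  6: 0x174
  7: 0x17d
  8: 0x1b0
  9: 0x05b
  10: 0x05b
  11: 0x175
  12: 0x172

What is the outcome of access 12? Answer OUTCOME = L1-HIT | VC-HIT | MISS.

#0 0x17c→b23/s3 MISS; vc=[]
#1 0x17c→b23/s3 L1-HIT; vc=[]
#2 0x17e→b23/s3 L1-HIT; vc=[]
#3 0x172→b23/s3 L1-HIT; vc=[]
#4 0x17c→b23/s3 L1-HIT; vc=[]
#5 0xfb→b15/s3 MISS; vc=[23]
#6 0x174→b23/s3 VC-HIT; vc=[15]
#7 0x17d→b23/s3 L1-HIT; vc=[15]
#8 0x1b0→b27/s3 MISS; vc=[15,23]
#9 0x5b→b5/s1 MISS; vc=[15,23]
#10 0x5b→b5/s1 L1-HIT; vc=[15,23]
#11 0x175→b23/s3 VC-HIT; vc=[15,27]
#12 0x172→b23/s3 L1-HIT; vc=[15,27]

OUTCOME = L1-HIT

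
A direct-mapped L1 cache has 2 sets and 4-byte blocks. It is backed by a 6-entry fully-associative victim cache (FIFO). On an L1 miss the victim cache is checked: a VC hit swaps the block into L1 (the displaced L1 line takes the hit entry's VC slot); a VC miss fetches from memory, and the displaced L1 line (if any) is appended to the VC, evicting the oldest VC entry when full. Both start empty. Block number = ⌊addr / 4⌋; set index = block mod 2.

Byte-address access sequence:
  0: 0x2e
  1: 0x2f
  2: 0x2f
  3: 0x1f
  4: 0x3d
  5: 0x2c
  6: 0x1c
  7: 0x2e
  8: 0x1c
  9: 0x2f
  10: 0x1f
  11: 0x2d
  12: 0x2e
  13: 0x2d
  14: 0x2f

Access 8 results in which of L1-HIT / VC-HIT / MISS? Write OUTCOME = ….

OUTCOME = VC-HIT

  [0] addr=0x2e blk=11 s=1: MISS | VC []
  [1] addr=0x2f blk=11 s=1: L1-HIT | VC []
  [2] addr=0x2f blk=11 s=1: L1-HIT | VC []
  [3] addr=0x1f blk=7 s=1: MISS | VC [11]
  [4] addr=0x3d blk=15 s=1: MISS | VC [11, 7]
  [5] addr=0x2c blk=11 s=1: VC-HIT | VC [15, 7]
  [6] addr=0x1c blk=7 s=1: VC-HIT | VC [15, 11]
  [7] addr=0x2e blk=11 s=1: VC-HIT | VC [15, 7]
  [8] addr=0x1c blk=7 s=1: VC-HIT | VC [15, 11]
  [9] addr=0x2f blk=11 s=1: VC-HIT | VC [15, 7]
  [10] addr=0x1f blk=7 s=1: VC-HIT | VC [15, 11]
  [11] addr=0x2d blk=11 s=1: VC-HIT | VC [15, 7]
  [12] addr=0x2e blk=11 s=1: L1-HIT | VC [15, 7]
  [13] addr=0x2d blk=11 s=1: L1-HIT | VC [15, 7]
  [14] addr=0x2f blk=11 s=1: L1-HIT | VC [15, 7]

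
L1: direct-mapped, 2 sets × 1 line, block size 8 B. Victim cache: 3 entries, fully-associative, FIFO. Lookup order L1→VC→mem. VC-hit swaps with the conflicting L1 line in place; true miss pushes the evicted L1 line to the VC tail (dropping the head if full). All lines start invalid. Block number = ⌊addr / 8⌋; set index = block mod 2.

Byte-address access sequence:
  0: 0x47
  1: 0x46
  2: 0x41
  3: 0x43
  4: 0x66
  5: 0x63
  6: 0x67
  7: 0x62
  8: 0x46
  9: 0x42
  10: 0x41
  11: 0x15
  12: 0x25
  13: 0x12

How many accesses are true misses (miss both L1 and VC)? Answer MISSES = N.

#0 0x47→b8/s0 MISS; vc=[]
#1 0x46→b8/s0 L1-HIT; vc=[]
#2 0x41→b8/s0 L1-HIT; vc=[]
#3 0x43→b8/s0 L1-HIT; vc=[]
#4 0x66→b12/s0 MISS; vc=[8]
#5 0x63→b12/s0 L1-HIT; vc=[8]
#6 0x67→b12/s0 L1-HIT; vc=[8]
#7 0x62→b12/s0 L1-HIT; vc=[8]
#8 0x46→b8/s0 VC-HIT; vc=[12]
#9 0x42→b8/s0 L1-HIT; vc=[12]
#10 0x41→b8/s0 L1-HIT; vc=[12]
#11 0x15→b2/s0 MISS; vc=[12,8]
#12 0x25→b4/s0 MISS; vc=[12,8,2]
#13 0x12→b2/s0 VC-HIT; vc=[12,8,4]

MISSES = 4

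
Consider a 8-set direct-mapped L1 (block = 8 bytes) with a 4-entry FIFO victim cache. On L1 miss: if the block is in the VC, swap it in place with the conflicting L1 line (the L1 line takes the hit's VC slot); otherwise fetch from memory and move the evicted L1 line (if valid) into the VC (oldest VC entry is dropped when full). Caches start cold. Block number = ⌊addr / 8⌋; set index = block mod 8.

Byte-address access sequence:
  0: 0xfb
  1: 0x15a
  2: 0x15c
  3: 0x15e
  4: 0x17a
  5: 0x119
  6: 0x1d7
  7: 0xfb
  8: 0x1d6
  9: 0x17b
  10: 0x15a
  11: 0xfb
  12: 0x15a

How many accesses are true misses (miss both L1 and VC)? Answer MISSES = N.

0: 0xfb (blk 31, set 7) → MISS  vc=[]
1: 0x15a (blk 43, set 3) → MISS  vc=[]
2: 0x15c (blk 43, set 3) → L1-HIT  vc=[]
3: 0x15e (blk 43, set 3) → L1-HIT  vc=[]
4: 0x17a (blk 47, set 7) → MISS  vc=[31]
5: 0x119 (blk 35, set 3) → MISS  vc=[31, 43]
6: 0x1d7 (blk 58, set 2) → MISS  vc=[31, 43]
7: 0xfb (blk 31, set 7) → VC-HIT  vc=[47, 43]
8: 0x1d6 (blk 58, set 2) → L1-HIT  vc=[47, 43]
9: 0x17b (blk 47, set 7) → VC-HIT  vc=[31, 43]
10: 0x15a (blk 43, set 3) → VC-HIT  vc=[31, 35]
11: 0xfb (blk 31, set 7) → VC-HIT  vc=[47, 35]
12: 0x15a (blk 43, set 3) → L1-HIT  vc=[47, 35]

MISSES = 5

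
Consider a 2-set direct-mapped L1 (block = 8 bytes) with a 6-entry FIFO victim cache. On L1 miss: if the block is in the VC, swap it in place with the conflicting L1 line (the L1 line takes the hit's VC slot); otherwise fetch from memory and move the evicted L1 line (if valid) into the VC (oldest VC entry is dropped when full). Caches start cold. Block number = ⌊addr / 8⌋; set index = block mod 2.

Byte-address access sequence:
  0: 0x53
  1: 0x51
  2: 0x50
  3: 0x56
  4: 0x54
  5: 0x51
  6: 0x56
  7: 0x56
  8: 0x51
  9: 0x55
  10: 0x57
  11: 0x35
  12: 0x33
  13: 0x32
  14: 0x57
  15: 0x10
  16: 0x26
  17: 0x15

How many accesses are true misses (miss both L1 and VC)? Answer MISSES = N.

0: 0x53 (blk 10, set 0) → MISS  vc=[]
1: 0x51 (blk 10, set 0) → L1-HIT  vc=[]
2: 0x50 (blk 10, set 0) → L1-HIT  vc=[]
3: 0x56 (blk 10, set 0) → L1-HIT  vc=[]
4: 0x54 (blk 10, set 0) → L1-HIT  vc=[]
5: 0x51 (blk 10, set 0) → L1-HIT  vc=[]
6: 0x56 (blk 10, set 0) → L1-HIT  vc=[]
7: 0x56 (blk 10, set 0) → L1-HIT  vc=[]
8: 0x51 (blk 10, set 0) → L1-HIT  vc=[]
9: 0x55 (blk 10, set 0) → L1-HIT  vc=[]
10: 0x57 (blk 10, set 0) → L1-HIT  vc=[]
11: 0x35 (blk 6, set 0) → MISS  vc=[10]
12: 0x33 (blk 6, set 0) → L1-HIT  vc=[10]
13: 0x32 (blk 6, set 0) → L1-HIT  vc=[10]
14: 0x57 (blk 10, set 0) → VC-HIT  vc=[6]
15: 0x10 (blk 2, set 0) → MISS  vc=[6, 10]
16: 0x26 (blk 4, set 0) → MISS  vc=[6, 10, 2]
17: 0x15 (blk 2, set 0) → VC-HIT  vc=[6, 10, 4]

MISSES = 4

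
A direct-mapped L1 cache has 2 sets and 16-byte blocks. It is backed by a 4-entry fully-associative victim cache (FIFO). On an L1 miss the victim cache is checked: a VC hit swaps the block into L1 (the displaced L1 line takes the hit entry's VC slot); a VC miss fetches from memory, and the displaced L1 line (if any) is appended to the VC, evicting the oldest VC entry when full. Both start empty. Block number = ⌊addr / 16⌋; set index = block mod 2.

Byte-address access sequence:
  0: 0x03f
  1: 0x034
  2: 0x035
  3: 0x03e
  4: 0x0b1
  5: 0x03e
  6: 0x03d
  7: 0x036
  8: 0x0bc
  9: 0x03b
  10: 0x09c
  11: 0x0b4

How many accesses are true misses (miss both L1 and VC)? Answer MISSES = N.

  [0] addr=0x3f blk=3 s=1: MISS | VC []
  [1] addr=0x34 blk=3 s=1: L1-HIT | VC []
  [2] addr=0x35 blk=3 s=1: L1-HIT | VC []
  [3] addr=0x3e blk=3 s=1: L1-HIT | VC []
  [4] addr=0xb1 blk=11 s=1: MISS | VC [3]
  [5] addr=0x3e blk=3 s=1: VC-HIT | VC [11]
  [6] addr=0x3d blk=3 s=1: L1-HIT | VC [11]
  [7] addr=0x36 blk=3 s=1: L1-HIT | VC [11]
  [8] addr=0xbc blk=11 s=1: VC-HIT | VC [3]
  [9] addr=0x3b blk=3 s=1: VC-HIT | VC [11]
  [10] addr=0x9c blk=9 s=1: MISS | VC [11, 3]
  [11] addr=0xb4 blk=11 s=1: VC-HIT | VC [9, 3]

MISSES = 3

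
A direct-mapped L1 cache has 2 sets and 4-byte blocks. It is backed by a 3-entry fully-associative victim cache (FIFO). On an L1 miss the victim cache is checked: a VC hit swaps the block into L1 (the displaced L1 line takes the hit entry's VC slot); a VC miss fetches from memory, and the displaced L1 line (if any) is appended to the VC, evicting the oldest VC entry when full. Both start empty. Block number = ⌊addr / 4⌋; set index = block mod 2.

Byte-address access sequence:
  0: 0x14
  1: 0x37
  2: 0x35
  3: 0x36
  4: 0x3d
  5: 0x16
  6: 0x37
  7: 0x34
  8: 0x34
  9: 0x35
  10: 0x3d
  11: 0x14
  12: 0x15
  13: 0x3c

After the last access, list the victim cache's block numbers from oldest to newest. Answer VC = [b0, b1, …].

  [0] addr=0x14 blk=5 s=1: MISS | VC []
  [1] addr=0x37 blk=13 s=1: MISS | VC [5]
  [2] addr=0x35 blk=13 s=1: L1-HIT | VC [5]
  [3] addr=0x36 blk=13 s=1: L1-HIT | VC [5]
  [4] addr=0x3d blk=15 s=1: MISS | VC [5, 13]
  [5] addr=0x16 blk=5 s=1: VC-HIT | VC [15, 13]
  [6] addr=0x37 blk=13 s=1: VC-HIT | VC [15, 5]
  [7] addr=0x34 blk=13 s=1: L1-HIT | VC [15, 5]
  [8] addr=0x34 blk=13 s=1: L1-HIT | VC [15, 5]
  [9] addr=0x35 blk=13 s=1: L1-HIT | VC [15, 5]
  [10] addr=0x3d blk=15 s=1: VC-HIT | VC [13, 5]
  [11] addr=0x14 blk=5 s=1: VC-HIT | VC [13, 15]
  [12] addr=0x15 blk=5 s=1: L1-HIT | VC [13, 15]
  [13] addr=0x3c blk=15 s=1: VC-HIT | VC [13, 5]

VC = [13, 5]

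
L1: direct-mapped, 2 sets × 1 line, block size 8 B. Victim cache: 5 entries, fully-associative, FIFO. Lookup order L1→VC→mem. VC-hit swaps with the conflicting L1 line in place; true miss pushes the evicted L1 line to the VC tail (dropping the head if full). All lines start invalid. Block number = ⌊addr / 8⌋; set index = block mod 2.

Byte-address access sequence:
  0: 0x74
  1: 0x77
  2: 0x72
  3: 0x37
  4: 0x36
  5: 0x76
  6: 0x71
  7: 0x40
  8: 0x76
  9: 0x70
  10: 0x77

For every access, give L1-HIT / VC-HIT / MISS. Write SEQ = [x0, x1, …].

SEQ = [MISS, L1-HIT, L1-HIT, MISS, L1-HIT, VC-HIT, L1-HIT, MISS, VC-HIT, L1-HIT, L1-HIT]

0: 0x74 (blk 14, set 0) → MISS  vc=[]
1: 0x77 (blk 14, set 0) → L1-HIT  vc=[]
2: 0x72 (blk 14, set 0) → L1-HIT  vc=[]
3: 0x37 (blk 6, set 0) → MISS  vc=[14]
4: 0x36 (blk 6, set 0) → L1-HIT  vc=[14]
5: 0x76 (blk 14, set 0) → VC-HIT  vc=[6]
6: 0x71 (blk 14, set 0) → L1-HIT  vc=[6]
7: 0x40 (blk 8, set 0) → MISS  vc=[6, 14]
8: 0x76 (blk 14, set 0) → VC-HIT  vc=[6, 8]
9: 0x70 (blk 14, set 0) → L1-HIT  vc=[6, 8]
10: 0x77 (blk 14, set 0) → L1-HIT  vc=[6, 8]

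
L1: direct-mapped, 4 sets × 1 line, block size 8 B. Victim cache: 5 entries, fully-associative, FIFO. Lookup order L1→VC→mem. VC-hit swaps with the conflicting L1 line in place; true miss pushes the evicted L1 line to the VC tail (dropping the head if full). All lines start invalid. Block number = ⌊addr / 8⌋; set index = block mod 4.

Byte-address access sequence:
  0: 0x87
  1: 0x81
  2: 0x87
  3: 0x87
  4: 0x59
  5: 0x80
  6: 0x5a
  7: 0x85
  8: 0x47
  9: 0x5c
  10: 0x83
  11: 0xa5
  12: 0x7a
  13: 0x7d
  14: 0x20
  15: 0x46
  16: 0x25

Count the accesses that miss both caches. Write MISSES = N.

#0 0x87→b16/s0 MISS; vc=[]
#1 0x81→b16/s0 L1-HIT; vc=[]
#2 0x87→b16/s0 L1-HIT; vc=[]
#3 0x87→b16/s0 L1-HIT; vc=[]
#4 0x59→b11/s3 MISS; vc=[]
#5 0x80→b16/s0 L1-HIT; vc=[]
#6 0x5a→b11/s3 L1-HIT; vc=[]
#7 0x85→b16/s0 L1-HIT; vc=[]
#8 0x47→b8/s0 MISS; vc=[16]
#9 0x5c→b11/s3 L1-HIT; vc=[16]
#10 0x83→b16/s0 VC-HIT; vc=[8]
#11 0xa5→b20/s0 MISS; vc=[8,16]
#12 0x7a→b15/s3 MISS; vc=[8,16,11]
#13 0x7d→b15/s3 L1-HIT; vc=[8,16,11]
#14 0x20→b4/s0 MISS; vc=[8,16,11,20]
#15 0x46→b8/s0 VC-HIT; vc=[4,16,11,20]
#16 0x25→b4/s0 VC-HIT; vc=[8,16,11,20]

MISSES = 6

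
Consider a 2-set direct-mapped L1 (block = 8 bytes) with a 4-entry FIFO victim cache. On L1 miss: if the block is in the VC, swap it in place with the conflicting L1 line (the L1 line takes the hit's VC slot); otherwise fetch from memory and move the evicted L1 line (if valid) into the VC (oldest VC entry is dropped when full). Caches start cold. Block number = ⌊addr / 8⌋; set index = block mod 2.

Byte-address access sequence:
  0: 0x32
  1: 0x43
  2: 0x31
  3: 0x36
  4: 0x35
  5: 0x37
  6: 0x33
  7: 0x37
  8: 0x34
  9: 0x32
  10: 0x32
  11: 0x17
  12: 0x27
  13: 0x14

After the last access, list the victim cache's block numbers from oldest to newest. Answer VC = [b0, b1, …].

0: 0x32 (blk 6, set 0) → MISS  vc=[]
1: 0x43 (blk 8, set 0) → MISS  vc=[6]
2: 0x31 (blk 6, set 0) → VC-HIT  vc=[8]
3: 0x36 (blk 6, set 0) → L1-HIT  vc=[8]
4: 0x35 (blk 6, set 0) → L1-HIT  vc=[8]
5: 0x37 (blk 6, set 0) → L1-HIT  vc=[8]
6: 0x33 (blk 6, set 0) → L1-HIT  vc=[8]
7: 0x37 (blk 6, set 0) → L1-HIT  vc=[8]
8: 0x34 (blk 6, set 0) → L1-HIT  vc=[8]
9: 0x32 (blk 6, set 0) → L1-HIT  vc=[8]
10: 0x32 (blk 6, set 0) → L1-HIT  vc=[8]
11: 0x17 (blk 2, set 0) → MISS  vc=[8, 6]
12: 0x27 (blk 4, set 0) → MISS  vc=[8, 6, 2]
13: 0x14 (blk 2, set 0) → VC-HIT  vc=[8, 6, 4]

VC = [8, 6, 4]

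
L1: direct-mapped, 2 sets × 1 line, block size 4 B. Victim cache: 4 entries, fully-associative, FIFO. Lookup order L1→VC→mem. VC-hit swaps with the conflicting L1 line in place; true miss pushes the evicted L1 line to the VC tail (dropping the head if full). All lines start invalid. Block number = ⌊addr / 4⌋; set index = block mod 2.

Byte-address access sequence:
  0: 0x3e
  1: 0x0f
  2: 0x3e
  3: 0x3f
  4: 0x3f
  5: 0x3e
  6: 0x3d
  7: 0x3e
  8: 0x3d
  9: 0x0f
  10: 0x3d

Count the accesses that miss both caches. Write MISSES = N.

0: 0x3e (blk 15, set 1) → MISS  vc=[]
1: 0xf (blk 3, set 1) → MISS  vc=[15]
2: 0x3e (blk 15, set 1) → VC-HIT  vc=[3]
3: 0x3f (blk 15, set 1) → L1-HIT  vc=[3]
4: 0x3f (blk 15, set 1) → L1-HIT  vc=[3]
5: 0x3e (blk 15, set 1) → L1-HIT  vc=[3]
6: 0x3d (blk 15, set 1) → L1-HIT  vc=[3]
7: 0x3e (blk 15, set 1) → L1-HIT  vc=[3]
8: 0x3d (blk 15, set 1) → L1-HIT  vc=[3]
9: 0xf (blk 3, set 1) → VC-HIT  vc=[15]
10: 0x3d (blk 15, set 1) → VC-HIT  vc=[3]

MISSES = 2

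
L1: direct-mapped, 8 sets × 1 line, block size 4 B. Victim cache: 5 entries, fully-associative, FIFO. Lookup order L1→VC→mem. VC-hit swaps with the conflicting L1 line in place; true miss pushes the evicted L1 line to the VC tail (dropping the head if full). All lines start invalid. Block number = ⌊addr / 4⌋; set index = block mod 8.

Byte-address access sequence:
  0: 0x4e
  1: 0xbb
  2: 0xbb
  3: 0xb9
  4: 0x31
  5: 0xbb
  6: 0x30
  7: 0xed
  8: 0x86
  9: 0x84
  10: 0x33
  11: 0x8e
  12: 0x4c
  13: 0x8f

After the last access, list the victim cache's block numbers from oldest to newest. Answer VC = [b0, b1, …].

  [0] addr=0x4e blk=19 s=3: MISS | VC []
  [1] addr=0xbb blk=46 s=6: MISS | VC []
  [2] addr=0xbb blk=46 s=6: L1-HIT | VC []
  [3] addr=0xb9 blk=46 s=6: L1-HIT | VC []
  [4] addr=0x31 blk=12 s=4: MISS | VC []
  [5] addr=0xbb blk=46 s=6: L1-HIT | VC []
  [6] addr=0x30 blk=12 s=4: L1-HIT | VC []
  [7] addr=0xed blk=59 s=3: MISS | VC [19]
  [8] addr=0x86 blk=33 s=1: MISS | VC [19]
  [9] addr=0x84 blk=33 s=1: L1-HIT | VC [19]
  [10] addr=0x33 blk=12 s=4: L1-HIT | VC [19]
  [11] addr=0x8e blk=35 s=3: MISS | VC [19, 59]
  [12] addr=0x4c blk=19 s=3: VC-HIT | VC [35, 59]
  [13] addr=0x8f blk=35 s=3: VC-HIT | VC [19, 59]

VC = [19, 59]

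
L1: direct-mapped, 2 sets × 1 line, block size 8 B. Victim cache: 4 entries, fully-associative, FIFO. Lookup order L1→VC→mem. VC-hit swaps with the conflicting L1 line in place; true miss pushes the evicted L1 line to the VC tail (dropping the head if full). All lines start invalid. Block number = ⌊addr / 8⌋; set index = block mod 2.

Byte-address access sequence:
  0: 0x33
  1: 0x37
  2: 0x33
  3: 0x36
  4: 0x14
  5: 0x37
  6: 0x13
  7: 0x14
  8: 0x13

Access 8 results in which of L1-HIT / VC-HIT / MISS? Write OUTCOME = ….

0: 0x33 (blk 6, set 0) → MISS  vc=[]
1: 0x37 (blk 6, set 0) → L1-HIT  vc=[]
2: 0x33 (blk 6, set 0) → L1-HIT  vc=[]
3: 0x36 (blk 6, set 0) → L1-HIT  vc=[]
4: 0x14 (blk 2, set 0) → MISS  vc=[6]
5: 0x37 (blk 6, set 0) → VC-HIT  vc=[2]
6: 0x13 (blk 2, set 0) → VC-HIT  vc=[6]
7: 0x14 (blk 2, set 0) → L1-HIT  vc=[6]
8: 0x13 (blk 2, set 0) → L1-HIT  vc=[6]

OUTCOME = L1-HIT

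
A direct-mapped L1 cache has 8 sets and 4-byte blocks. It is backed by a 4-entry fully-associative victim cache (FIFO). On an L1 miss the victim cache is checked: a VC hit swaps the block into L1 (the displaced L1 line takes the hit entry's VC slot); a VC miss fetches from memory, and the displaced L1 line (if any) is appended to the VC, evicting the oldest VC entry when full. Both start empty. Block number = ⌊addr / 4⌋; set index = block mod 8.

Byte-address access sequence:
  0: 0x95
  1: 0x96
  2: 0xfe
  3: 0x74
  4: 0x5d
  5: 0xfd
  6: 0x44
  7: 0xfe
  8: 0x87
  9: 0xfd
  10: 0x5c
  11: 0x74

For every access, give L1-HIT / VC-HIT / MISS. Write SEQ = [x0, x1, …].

SEQ = [MISS, L1-HIT, MISS, MISS, MISS, VC-HIT, MISS, L1-HIT, MISS, L1-HIT, VC-HIT, L1-HIT]

#0 0x95→b37/s5 MISS; vc=[]
#1 0x96→b37/s5 L1-HIT; vc=[]
#2 0xfe→b63/s7 MISS; vc=[]
#3 0x74→b29/s5 MISS; vc=[37]
#4 0x5d→b23/s7 MISS; vc=[37,63]
#5 0xfd→b63/s7 VC-HIT; vc=[37,23]
#6 0x44→b17/s1 MISS; vc=[37,23]
#7 0xfe→b63/s7 L1-HIT; vc=[37,23]
#8 0x87→b33/s1 MISS; vc=[37,23,17]
#9 0xfd→b63/s7 L1-HIT; vc=[37,23,17]
#10 0x5c→b23/s7 VC-HIT; vc=[37,63,17]
#11 0x74→b29/s5 L1-HIT; vc=[37,63,17]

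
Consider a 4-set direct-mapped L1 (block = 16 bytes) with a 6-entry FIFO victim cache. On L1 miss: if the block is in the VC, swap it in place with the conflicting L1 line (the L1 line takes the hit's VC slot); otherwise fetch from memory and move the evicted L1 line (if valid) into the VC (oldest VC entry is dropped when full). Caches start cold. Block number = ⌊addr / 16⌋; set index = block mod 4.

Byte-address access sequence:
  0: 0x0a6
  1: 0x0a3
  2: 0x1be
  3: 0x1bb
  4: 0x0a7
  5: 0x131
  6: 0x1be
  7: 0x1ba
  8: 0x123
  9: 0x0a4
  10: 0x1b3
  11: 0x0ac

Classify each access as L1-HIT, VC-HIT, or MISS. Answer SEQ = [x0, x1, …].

SEQ = [MISS, L1-HIT, MISS, L1-HIT, L1-HIT, MISS, VC-HIT, L1-HIT, MISS, VC-HIT, L1-HIT, L1-HIT]

0: 0xa6 (blk 10, set 2) → MISS  vc=[]
1: 0xa3 (blk 10, set 2) → L1-HIT  vc=[]
2: 0x1be (blk 27, set 3) → MISS  vc=[]
3: 0x1bb (blk 27, set 3) → L1-HIT  vc=[]
4: 0xa7 (blk 10, set 2) → L1-HIT  vc=[]
5: 0x131 (blk 19, set 3) → MISS  vc=[27]
6: 0x1be (blk 27, set 3) → VC-HIT  vc=[19]
7: 0x1ba (blk 27, set 3) → L1-HIT  vc=[19]
8: 0x123 (blk 18, set 2) → MISS  vc=[19, 10]
9: 0xa4 (blk 10, set 2) → VC-HIT  vc=[19, 18]
10: 0x1b3 (blk 27, set 3) → L1-HIT  vc=[19, 18]
11: 0xac (blk 10, set 2) → L1-HIT  vc=[19, 18]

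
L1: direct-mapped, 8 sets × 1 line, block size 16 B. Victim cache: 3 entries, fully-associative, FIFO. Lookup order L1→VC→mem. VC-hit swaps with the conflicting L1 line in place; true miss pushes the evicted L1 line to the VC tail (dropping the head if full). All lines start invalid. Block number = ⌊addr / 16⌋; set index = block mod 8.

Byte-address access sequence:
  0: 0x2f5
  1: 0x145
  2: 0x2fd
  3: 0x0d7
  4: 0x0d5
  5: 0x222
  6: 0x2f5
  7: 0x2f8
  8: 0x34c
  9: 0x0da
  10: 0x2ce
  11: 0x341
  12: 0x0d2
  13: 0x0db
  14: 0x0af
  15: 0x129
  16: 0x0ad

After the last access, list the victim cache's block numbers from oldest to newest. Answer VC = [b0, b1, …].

  [0] addr=0x2f5 blk=47 s=7: MISS | VC []
  [1] addr=0x145 blk=20 s=4: MISS | VC []
  [2] addr=0x2fd blk=47 s=7: L1-HIT | VC []
  [3] addr=0xd7 blk=13 s=5: MISS | VC []
  [4] addr=0xd5 blk=13 s=5: L1-HIT | VC []
  [5] addr=0x222 blk=34 s=2: MISS | VC []
  [6] addr=0x2f5 blk=47 s=7: L1-HIT | VC []
  [7] addr=0x2f8 blk=47 s=7: L1-HIT | VC []
  [8] addr=0x34c blk=52 s=4: MISS | VC [20]
  [9] addr=0xda blk=13 s=5: L1-HIT | VC [20]
  [10] addr=0x2ce blk=44 s=4: MISS | VC [20, 52]
  [11] addr=0x341 blk=52 s=4: VC-HIT | VC [20, 44]
  [12] addr=0xd2 blk=13 s=5: L1-HIT | VC [20, 44]
  [13] addr=0xdb blk=13 s=5: L1-HIT | VC [20, 44]
  [14] addr=0xaf blk=10 s=2: MISS | VC [20, 44, 34]
  [15] addr=0x129 blk=18 s=2: MISS | VC [44, 34, 10]
  [16] addr=0xad blk=10 s=2: VC-HIT | VC [44, 34, 18]

VC = [44, 34, 18]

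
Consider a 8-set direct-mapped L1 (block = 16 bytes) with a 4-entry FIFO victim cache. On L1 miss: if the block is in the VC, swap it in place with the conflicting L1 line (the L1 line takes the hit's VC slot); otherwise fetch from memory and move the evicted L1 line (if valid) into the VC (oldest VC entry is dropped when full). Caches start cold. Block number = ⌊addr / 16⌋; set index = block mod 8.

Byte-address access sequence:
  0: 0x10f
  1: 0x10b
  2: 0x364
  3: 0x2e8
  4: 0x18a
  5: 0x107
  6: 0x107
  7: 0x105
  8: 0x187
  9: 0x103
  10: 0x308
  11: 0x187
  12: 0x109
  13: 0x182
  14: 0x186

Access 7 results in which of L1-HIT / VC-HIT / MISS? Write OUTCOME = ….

0: 0x10f (blk 16, set 0) → MISS  vc=[]
1: 0x10b (blk 16, set 0) → L1-HIT  vc=[]
2: 0x364 (blk 54, set 6) → MISS  vc=[]
3: 0x2e8 (blk 46, set 6) → MISS  vc=[54]
4: 0x18a (blk 24, set 0) → MISS  vc=[54, 16]
5: 0x107 (blk 16, set 0) → VC-HIT  vc=[54, 24]
6: 0x107 (blk 16, set 0) → L1-HIT  vc=[54, 24]
7: 0x105 (blk 16, set 0) → L1-HIT  vc=[54, 24]
8: 0x187 (blk 24, set 0) → VC-HIT  vc=[54, 16]
9: 0x103 (blk 16, set 0) → VC-HIT  vc=[54, 24]
10: 0x308 (blk 48, set 0) → MISS  vc=[54, 24, 16]
11: 0x187 (blk 24, set 0) → VC-HIT  vc=[54, 48, 16]
12: 0x109 (blk 16, set 0) → VC-HIT  vc=[54, 48, 24]
13: 0x182 (blk 24, set 0) → VC-HIT  vc=[54, 48, 16]
14: 0x186 (blk 24, set 0) → L1-HIT  vc=[54, 48, 16]

OUTCOME = L1-HIT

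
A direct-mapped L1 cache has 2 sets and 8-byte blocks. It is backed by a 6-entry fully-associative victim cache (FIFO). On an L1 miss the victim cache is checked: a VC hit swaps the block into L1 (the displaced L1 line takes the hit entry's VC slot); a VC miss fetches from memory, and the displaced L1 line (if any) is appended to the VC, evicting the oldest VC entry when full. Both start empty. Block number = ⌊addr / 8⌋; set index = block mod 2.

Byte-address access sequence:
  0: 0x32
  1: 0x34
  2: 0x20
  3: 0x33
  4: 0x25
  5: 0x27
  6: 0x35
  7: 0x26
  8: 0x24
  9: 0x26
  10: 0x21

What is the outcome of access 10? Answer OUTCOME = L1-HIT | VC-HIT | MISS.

#0 0x32→b6/s0 MISS; vc=[]
#1 0x34→b6/s0 L1-HIT; vc=[]
#2 0x20→b4/s0 MISS; vc=[6]
#3 0x33→b6/s0 VC-HIT; vc=[4]
#4 0x25→b4/s0 VC-HIT; vc=[6]
#5 0x27→b4/s0 L1-HIT; vc=[6]
#6 0x35→b6/s0 VC-HIT; vc=[4]
#7 0x26→b4/s0 VC-HIT; vc=[6]
#8 0x24→b4/s0 L1-HIT; vc=[6]
#9 0x26→b4/s0 L1-HIT; vc=[6]
#10 0x21→b4/s0 L1-HIT; vc=[6]

OUTCOME = L1-HIT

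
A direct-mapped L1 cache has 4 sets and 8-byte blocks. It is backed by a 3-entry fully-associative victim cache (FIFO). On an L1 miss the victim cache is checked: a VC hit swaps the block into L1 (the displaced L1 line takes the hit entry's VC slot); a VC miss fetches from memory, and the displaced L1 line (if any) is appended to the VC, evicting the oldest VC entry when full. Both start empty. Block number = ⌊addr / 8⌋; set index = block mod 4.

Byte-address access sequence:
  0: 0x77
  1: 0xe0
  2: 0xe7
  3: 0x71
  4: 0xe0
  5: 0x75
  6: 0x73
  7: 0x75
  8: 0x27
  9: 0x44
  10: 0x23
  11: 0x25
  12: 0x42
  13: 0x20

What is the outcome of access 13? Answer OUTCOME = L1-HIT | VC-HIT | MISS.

OUTCOME = VC-HIT

0: 0x77 (blk 14, set 2) → MISS  vc=[]
1: 0xe0 (blk 28, set 0) → MISS  vc=[]
2: 0xe7 (blk 28, set 0) → L1-HIT  vc=[]
3: 0x71 (blk 14, set 2) → L1-HIT  vc=[]
4: 0xe0 (blk 28, set 0) → L1-HIT  vc=[]
5: 0x75 (blk 14, set 2) → L1-HIT  vc=[]
6: 0x73 (blk 14, set 2) → L1-HIT  vc=[]
7: 0x75 (blk 14, set 2) → L1-HIT  vc=[]
8: 0x27 (blk 4, set 0) → MISS  vc=[28]
9: 0x44 (blk 8, set 0) → MISS  vc=[28, 4]
10: 0x23 (blk 4, set 0) → VC-HIT  vc=[28, 8]
11: 0x25 (blk 4, set 0) → L1-HIT  vc=[28, 8]
12: 0x42 (blk 8, set 0) → VC-HIT  vc=[28, 4]
13: 0x20 (blk 4, set 0) → VC-HIT  vc=[28, 8]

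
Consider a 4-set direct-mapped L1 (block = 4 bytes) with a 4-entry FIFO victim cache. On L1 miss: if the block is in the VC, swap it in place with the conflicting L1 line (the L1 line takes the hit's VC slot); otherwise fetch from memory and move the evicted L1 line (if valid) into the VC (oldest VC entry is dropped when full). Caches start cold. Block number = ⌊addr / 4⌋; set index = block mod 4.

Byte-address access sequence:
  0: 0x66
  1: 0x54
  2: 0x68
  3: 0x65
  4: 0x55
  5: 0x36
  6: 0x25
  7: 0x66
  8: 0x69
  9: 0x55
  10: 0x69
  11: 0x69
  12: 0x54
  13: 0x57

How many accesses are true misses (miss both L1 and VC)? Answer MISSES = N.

MISSES = 5

0: 0x66 (blk 25, set 1) → MISS  vc=[]
1: 0x54 (blk 21, set 1) → MISS  vc=[25]
2: 0x68 (blk 26, set 2) → MISS  vc=[25]
3: 0x65 (blk 25, set 1) → VC-HIT  vc=[21]
4: 0x55 (blk 21, set 1) → VC-HIT  vc=[25]
5: 0x36 (blk 13, set 1) → MISS  vc=[25, 21]
6: 0x25 (blk 9, set 1) → MISS  vc=[25, 21, 13]
7: 0x66 (blk 25, set 1) → VC-HIT  vc=[9, 21, 13]
8: 0x69 (blk 26, set 2) → L1-HIT  vc=[9, 21, 13]
9: 0x55 (blk 21, set 1) → VC-HIT  vc=[9, 25, 13]
10: 0x69 (blk 26, set 2) → L1-HIT  vc=[9, 25, 13]
11: 0x69 (blk 26, set 2) → L1-HIT  vc=[9, 25, 13]
12: 0x54 (blk 21, set 1) → L1-HIT  vc=[9, 25, 13]
13: 0x57 (blk 21, set 1) → L1-HIT  vc=[9, 25, 13]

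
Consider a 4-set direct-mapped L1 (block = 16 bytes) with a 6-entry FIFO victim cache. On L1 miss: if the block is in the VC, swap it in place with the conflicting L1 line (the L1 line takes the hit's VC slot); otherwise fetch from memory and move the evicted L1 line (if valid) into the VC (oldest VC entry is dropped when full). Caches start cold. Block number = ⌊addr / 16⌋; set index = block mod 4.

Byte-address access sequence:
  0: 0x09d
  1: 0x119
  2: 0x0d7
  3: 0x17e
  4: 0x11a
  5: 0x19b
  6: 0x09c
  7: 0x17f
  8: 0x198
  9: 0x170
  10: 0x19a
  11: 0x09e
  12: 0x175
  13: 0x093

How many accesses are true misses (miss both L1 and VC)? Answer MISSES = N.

MISSES = 5

  [0] addr=0x9d blk=9 s=1: MISS | VC []
  [1] addr=0x119 blk=17 s=1: MISS | VC [9]
  [2] addr=0xd7 blk=13 s=1: MISS | VC [9, 17]
  [3] addr=0x17e blk=23 s=3: MISS | VC [9, 17]
  [4] addr=0x11a blk=17 s=1: VC-HIT | VC [9, 13]
  [5] addr=0x19b blk=25 s=1: MISS | VC [9, 13, 17]
  [6] addr=0x9c blk=9 s=1: VC-HIT | VC [25, 13, 17]
  [7] addr=0x17f blk=23 s=3: L1-HIT | VC [25, 13, 17]
  [8] addr=0x198 blk=25 s=1: VC-HIT | VC [9, 13, 17]
  [9] addr=0x170 blk=23 s=3: L1-HIT | VC [9, 13, 17]
  [10] addr=0x19a blk=25 s=1: L1-HIT | VC [9, 13, 17]
  [11] addr=0x9e blk=9 s=1: VC-HIT | VC [25, 13, 17]
  [12] addr=0x175 blk=23 s=3: L1-HIT | VC [25, 13, 17]
  [13] addr=0x93 blk=9 s=1: L1-HIT | VC [25, 13, 17]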